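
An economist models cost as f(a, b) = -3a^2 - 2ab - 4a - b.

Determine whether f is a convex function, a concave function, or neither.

f is quadratic, so its Hessian is the constant matrix H = [[-6, -2], [-2, 0]].
det(H) = -4, tr(H) = -6.
det(H) < 0, so H is indefinite: neither convex nor concave.

neither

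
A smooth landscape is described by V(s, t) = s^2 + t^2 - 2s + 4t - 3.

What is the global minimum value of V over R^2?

V(s,t) separates as P(s) + Q(t) − 3, so its minimum is min P + min Q − 3.
P'(s) = 2s - 2 vanishes at s ∈ {1}; Q'(t) = 2(t + 2) vanishes at t ∈ {-2}.
Local minima of P (where P''>0): P(1)=-1. Local minima of Q: Q(-2)=-4.
So the global minimum of V is P(1) + Q(-2) − 3 = -1 − 4 − 3 = -8, attained at (1, -2).

-8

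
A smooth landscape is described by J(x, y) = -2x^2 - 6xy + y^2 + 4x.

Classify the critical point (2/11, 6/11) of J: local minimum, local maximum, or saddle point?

The Hessian of J is constant: H = [[-4, -6], [-6, 2]].
det(H) = (-4)·2 − (-6)² = -44.
Since det(H) < 0, H is indefinite and the critical point is a saddle point.

saddle point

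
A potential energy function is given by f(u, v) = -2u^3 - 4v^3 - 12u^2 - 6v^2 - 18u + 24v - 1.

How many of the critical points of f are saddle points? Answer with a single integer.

2

f separates as a function of u plus a function of v, so ∇f=0 decouples.
∂f/∂u = -6(u + 1)(u + 3) = 0 at u ∈ {-3, -1}; ∂f/∂v = -12(v - 1)(v + 2) = 0 at v ∈ {-2, 1}.
The Hessian is diagonal: diag(f_uu, f_vv). Second derivatives: f_uu(-3)=12, f_uu(-1)=-12; f_vv(-2)=36, f_vv(1)=-36.
Saddle points occur where the two diagonal entries have opposite signs: (-3, 1), (-1, -2). Count: 2.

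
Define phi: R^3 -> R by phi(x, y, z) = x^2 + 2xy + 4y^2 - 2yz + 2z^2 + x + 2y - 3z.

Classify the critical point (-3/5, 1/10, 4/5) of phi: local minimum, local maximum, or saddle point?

local minimum

The Hessian is constant: H = [[2, 2, 0], [2, 8, -2], [0, -2, 4]].
Leading principal minors: Δ₁ = 2, Δ₂ = 12, Δ₃ = 40.
All leading minors are positive, so H is positive definite: a local minimum.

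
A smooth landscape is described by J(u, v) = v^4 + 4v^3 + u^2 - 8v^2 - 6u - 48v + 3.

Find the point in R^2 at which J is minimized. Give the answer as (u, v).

J(u,v) separates as P(u) + Q(v) + 3, so its minimum is min P + min Q + 3.
P'(u) = 2u - 6 vanishes at u ∈ {3}; Q'(v) = 4(v - 2)(v + 2)(v + 3) vanishes at v ∈ {-3, -2, 2}.
Local minima of P (where P''>0): P(3)=-9. Local minima of Q: Q(-3)=45, Q(2)=-80.
So the global minimum of J is P(3) + Q(2) + 3 = -9 − 80 + 3 = -86, attained at (3, 2).

(3, 2)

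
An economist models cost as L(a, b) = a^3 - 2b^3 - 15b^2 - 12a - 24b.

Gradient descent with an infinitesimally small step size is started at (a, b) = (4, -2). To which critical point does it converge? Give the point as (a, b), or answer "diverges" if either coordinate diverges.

(2, -4)

L is separable, so gradient descent decouples: a follows -∂L/∂a, b follows -∂L/∂b.
∂L/∂a = 3(a - 2)(a + 2); at a=4 this is 36, so a decreases.
∂L/∂b = -6(b + 1)(b + 4); at b=-2 this is 12, so b decreases.
a converges to its nearest critical value 2 (a local min of the a-part); b converges to -4. The iterate converges to (2, -4).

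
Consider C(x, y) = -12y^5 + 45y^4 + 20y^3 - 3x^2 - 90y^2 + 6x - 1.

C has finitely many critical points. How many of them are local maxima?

C separates as a function of x plus a function of y, so ∇C=0 decouples.
∂C/∂x = -6(x - 1) = 0 at x ∈ {1}; ∂C/∂y = -60y(y - 3)(y - 1)(y + 1) = 0 at y ∈ {-1, 0, 1, 3}.
The Hessian is diagonal: diag(C_xx, C_yy). Second derivatives: C_xx(1)=-6; C_yy(-1)=480, C_yy(0)=-180, C_yy(1)=240, C_yy(3)=-1440.
Local maxima occur where both diagonal entries negative: (1, 0), (1, 3). Count: 2.

2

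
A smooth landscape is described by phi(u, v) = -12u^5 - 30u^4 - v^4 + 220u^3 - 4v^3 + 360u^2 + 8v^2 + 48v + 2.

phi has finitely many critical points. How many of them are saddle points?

phi separates as a function of u plus a function of v, so ∇phi=0 decouples.
∂phi/∂u = -60u(u - 3)(u + 1)(u + 4) = 0 at u ∈ {-4, -1, 0, 3}; ∂phi/∂v = -4(v - 2)(v + 2)(v + 3) = 0 at v ∈ {-3, -2, 2}.
The Hessian is diagonal: diag(phi_uu, phi_vv). Second derivatives: phi_uu(-4)=5040, phi_uu(-1)=-720, phi_uu(0)=720, phi_uu(3)=-5040; phi_vv(-3)=-20, phi_vv(-2)=16, phi_vv(2)=-80.
Saddle points occur where the two diagonal entries have opposite signs: (-4, -3), (-4, 2), (-1, -2), (0, -3), (0, 2), (3, -2). Count: 6.

6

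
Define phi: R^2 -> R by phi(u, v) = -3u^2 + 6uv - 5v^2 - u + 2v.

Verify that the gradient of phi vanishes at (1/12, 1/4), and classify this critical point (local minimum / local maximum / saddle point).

local maximum

∇phi = (-6u + 6v - 1, 6u - 10v + 2); substituting (1/12, 1/4) gives ∇phi = (0, 0), so (1/12, 1/4) is indeed a critical point.
The Hessian of phi is constant: H = [[-6, 6], [6, -10]].
det(H) = (-6)·(-10) − 6² = 24.
det(H) > 0 and tr(H) = -16 < 0, so H is negative definite and the point is a local maximum.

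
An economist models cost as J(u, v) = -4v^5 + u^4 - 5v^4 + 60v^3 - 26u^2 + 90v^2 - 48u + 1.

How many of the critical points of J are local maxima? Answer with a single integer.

2

J separates as a function of u plus a function of v, so ∇J=0 decouples.
∂J/∂u = 4(u - 4)(u + 1)(u + 3) = 0 at u ∈ {-3, -1, 4}; ∂J/∂v = -20v(v - 3)(v + 1)(v + 3) = 0 at v ∈ {-3, -1, 0, 3}.
The Hessian is diagonal: diag(J_uu, J_vv). Second derivatives: J_uu(-3)=56, J_uu(-1)=-40, J_uu(4)=140; J_vv(-3)=720, J_vv(-1)=-160, J_vv(0)=180, J_vv(3)=-1440.
Local maxima occur where both diagonal entries negative: (-1, -1), (-1, 3). Count: 2.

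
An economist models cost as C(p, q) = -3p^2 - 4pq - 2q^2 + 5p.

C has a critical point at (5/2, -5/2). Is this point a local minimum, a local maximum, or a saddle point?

The Hessian of C is constant: H = [[-6, -4], [-4, -4]].
det(H) = (-6)·(-4) − (-4)² = 8.
det(H) > 0 and tr(H) = -10 < 0, so H is negative definite and the point is a local maximum.

local maximum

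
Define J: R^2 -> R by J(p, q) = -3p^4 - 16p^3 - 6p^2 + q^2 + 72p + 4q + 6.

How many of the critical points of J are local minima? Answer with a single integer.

J separates as a function of p plus a function of q, so ∇J=0 decouples.
∂J/∂p = -12(p - 1)(p + 2)(p + 3) = 0 at p ∈ {-3, -2, 1}; ∂J/∂q = 2(q + 2) = 0 at q ∈ {-2}.
The Hessian is diagonal: diag(J_pp, J_qq). Second derivatives: J_pp(-3)=-48, J_pp(-2)=36, J_pp(1)=-144; J_qq(-2)=2.
Local minima occur where both diagonal entries positive: (-2, -2). Count: 1.

1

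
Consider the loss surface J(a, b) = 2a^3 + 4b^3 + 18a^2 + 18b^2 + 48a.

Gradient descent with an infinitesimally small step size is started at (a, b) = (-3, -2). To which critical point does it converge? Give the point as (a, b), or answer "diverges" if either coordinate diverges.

(-2, 0)

J is separable, so gradient descent decouples: a follows -∂J/∂a, b follows -∂J/∂b.
∂J/∂a = 6(a + 2)(a + 4); at a=-3 this is -6, so a increases.
∂J/∂b = 12b(b + 3); at b=-2 this is -24, so b increases.
a converges to its nearest critical value -2 (a local min of the a-part); b converges to 0. The iterate converges to (-2, 0).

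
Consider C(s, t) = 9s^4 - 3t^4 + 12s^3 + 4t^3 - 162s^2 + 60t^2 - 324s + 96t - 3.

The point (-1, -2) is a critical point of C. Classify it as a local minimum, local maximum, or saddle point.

The mixed partial ∂²C/∂s∂t is 0, so the Hessian at any point is diag(C_ss, C_tt) = diag(36(3s^2 + 2s - 9), 12(-3t^2 + 2t + 10)).
At (-1, -2): H = diag(-288, -72).
Both eigenvalues are negative, so H is negative definite: a local maximum.

local maximum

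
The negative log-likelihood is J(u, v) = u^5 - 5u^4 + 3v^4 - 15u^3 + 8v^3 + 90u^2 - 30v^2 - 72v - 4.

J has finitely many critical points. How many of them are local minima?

4

J separates as a function of u plus a function of v, so ∇J=0 decouples.
∂J/∂u = 5u(u - 4)(u - 3)(u + 3) = 0 at u ∈ {-3, 0, 3, 4}; ∂J/∂v = 12(v - 2)(v + 1)(v + 3) = 0 at v ∈ {-3, -1, 2}.
The Hessian is diagonal: diag(J_uu, J_vv). Second derivatives: J_uu(-3)=-630, J_uu(0)=180, J_uu(3)=-90, J_uu(4)=140; J_vv(-3)=120, J_vv(-1)=-72, J_vv(2)=180.
Local minima occur where both diagonal entries positive: (0, -3), (0, 2), (4, -3), (4, 2). Count: 4.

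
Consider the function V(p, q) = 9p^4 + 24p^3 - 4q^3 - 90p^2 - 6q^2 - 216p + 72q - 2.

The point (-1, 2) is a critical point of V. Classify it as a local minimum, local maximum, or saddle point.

The mixed partial ∂²V/∂p∂q is 0, so the Hessian at any point is diag(V_pp, V_qq) = diag(36(3p^2 + 4p - 5), -12(2q + 1)).
At (-1, 2): H = diag(-216, -60).
Both eigenvalues are negative, so H is negative definite: a local maximum.

local maximum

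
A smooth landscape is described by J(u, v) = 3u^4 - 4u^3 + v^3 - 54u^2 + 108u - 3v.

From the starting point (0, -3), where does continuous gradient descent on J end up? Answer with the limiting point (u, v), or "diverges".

diverges

J is separable, so gradient descent decouples: u follows -∂J/∂u, v follows -∂J/∂v.
∂J/∂u = 12(u - 3)(u - 1)(u + 3); at u=0 this is 108, so u decreases.
∂J/∂v = 3(v - 1)(v + 1); at v=-3 this is 24, so v decreases.
The v-coordinate has no critical point in that direction and runs off to infinity.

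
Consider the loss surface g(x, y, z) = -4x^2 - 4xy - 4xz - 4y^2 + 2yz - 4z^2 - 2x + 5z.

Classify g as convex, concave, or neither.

g is quadratic, so its Hessian is the constant matrix H = [[-8, -4, -4], [-4, -8, 2], [-4, 2, -8]].
Leading principal minors: -8, 48, -160.
Signs alternate −, +, − ⇒ H ≺ 0 ⇒ concave.

concave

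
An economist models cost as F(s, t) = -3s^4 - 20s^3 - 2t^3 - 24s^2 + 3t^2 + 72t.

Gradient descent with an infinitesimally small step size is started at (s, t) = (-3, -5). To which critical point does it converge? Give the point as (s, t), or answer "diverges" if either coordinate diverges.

F is separable, so gradient descent decouples: s follows -∂F/∂s, t follows -∂F/∂t.
∂F/∂s = -12s(s + 1)(s + 4); at s=-3 this is -72, so s increases.
∂F/∂t = -6(t - 4)(t + 3); at t=-5 this is -108, so t increases.
s converges to its nearest critical value -1 (a local min of the s-part); t converges to -3. The iterate converges to (-1, -3).

(-1, -3)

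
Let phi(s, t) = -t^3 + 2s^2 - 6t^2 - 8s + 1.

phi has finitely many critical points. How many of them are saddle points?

phi separates as a function of s plus a function of t, so ∇phi=0 decouples.
∂phi/∂s = 4(s - 2) = 0 at s ∈ {2}; ∂phi/∂t = -3t(t + 4) = 0 at t ∈ {-4, 0}.
The Hessian is diagonal: diag(phi_ss, phi_tt). Second derivatives: phi_ss(2)=4; phi_tt(-4)=12, phi_tt(0)=-12.
Saddle points occur where the two diagonal entries have opposite signs: (2, 0). Count: 1.

1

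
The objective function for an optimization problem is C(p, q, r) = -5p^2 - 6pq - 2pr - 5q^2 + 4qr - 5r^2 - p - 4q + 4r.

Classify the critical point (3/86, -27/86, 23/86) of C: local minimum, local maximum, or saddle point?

The Hessian is constant: H = [[-10, -6, -2], [-6, -10, 4], [-2, 4, -10]].
Leading principal minors: Δ₁ = -10, Δ₂ = 64, Δ₃ = -344.
The minors alternate sign starting negative (−, +, −), so H is negative definite: a local maximum.

local maximum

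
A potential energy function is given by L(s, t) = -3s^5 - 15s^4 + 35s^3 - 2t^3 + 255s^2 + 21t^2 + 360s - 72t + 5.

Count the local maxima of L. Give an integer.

2

L separates as a function of s plus a function of t, so ∇L=0 decouples.
∂L/∂s = -15(s - 3)(s + 1)(s + 2)(s + 4) = 0 at s ∈ {-4, -2, -1, 3}; ∂L/∂t = -6(t - 4)(t - 3) = 0 at t ∈ {3, 4}.
The Hessian is diagonal: diag(L_ss, L_tt). Second derivatives: L_ss(-4)=630, L_ss(-2)=-150, L_ss(-1)=180, L_ss(3)=-2100; L_tt(3)=6, L_tt(4)=-6.
Local maxima occur where both diagonal entries negative: (-2, 4), (3, 4). Count: 2.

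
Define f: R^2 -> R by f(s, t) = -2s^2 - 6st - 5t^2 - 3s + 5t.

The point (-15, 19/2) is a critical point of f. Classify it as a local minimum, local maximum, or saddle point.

The Hessian of f is constant: H = [[-4, -6], [-6, -10]].
det(H) = (-4)·(-10) − (-6)² = 4.
det(H) > 0 and tr(H) = -14 < 0, so H is negative definite and the point is a local maximum.

local maximum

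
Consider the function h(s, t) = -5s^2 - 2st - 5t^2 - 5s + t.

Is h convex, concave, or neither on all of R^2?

concave

h is quadratic, so its Hessian is the constant matrix H = [[-10, -2], [-2, -10]].
det(H) = 96, tr(H) = -20.
det(H) > 0 and tr(H) < 0, so H is negative definite everywhere: concave.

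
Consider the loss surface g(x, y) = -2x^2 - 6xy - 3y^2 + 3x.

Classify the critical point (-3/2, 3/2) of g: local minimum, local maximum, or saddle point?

saddle point

The Hessian of g is constant: H = [[-4, -6], [-6, -6]].
det(H) = (-4)·(-6) − (-6)² = -12.
Since det(H) < 0, H is indefinite and the critical point is a saddle point.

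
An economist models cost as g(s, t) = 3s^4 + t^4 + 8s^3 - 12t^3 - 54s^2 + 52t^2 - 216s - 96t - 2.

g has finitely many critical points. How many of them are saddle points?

g separates as a function of s plus a function of t, so ∇g=0 decouples.
∂g/∂s = 12(s - 3)(s + 2)(s + 3) = 0 at s ∈ {-3, -2, 3}; ∂g/∂t = 4(t - 4)(t - 3)(t - 2) = 0 at t ∈ {2, 3, 4}.
The Hessian is diagonal: diag(g_ss, g_tt). Second derivatives: g_ss(-3)=72, g_ss(-2)=-60, g_ss(3)=360; g_tt(2)=8, g_tt(3)=-4, g_tt(4)=8.
Saddle points occur where the two diagonal entries have opposite signs: (-3, 3), (-2, 2), (-2, 4), (3, 3). Count: 4.

4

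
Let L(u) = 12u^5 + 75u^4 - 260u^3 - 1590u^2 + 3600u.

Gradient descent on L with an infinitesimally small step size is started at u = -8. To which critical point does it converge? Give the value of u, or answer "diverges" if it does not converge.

L'(u) = 60(u - 3)(u - 1)(u + 4)(u + 5), so L'(-8) = 71280.
Gradient descent moves in the -L' direction, i.e. u is decreasing.
There is no critical point below u=-8, and L' keeps the same sign, so the iterate runs off to −∞.

diverges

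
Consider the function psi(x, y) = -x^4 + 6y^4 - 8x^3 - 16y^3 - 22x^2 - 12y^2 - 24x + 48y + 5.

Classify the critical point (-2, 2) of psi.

local minimum

The mixed partial ∂²psi/∂x∂y is 0, so the Hessian at any point is diag(psi_xx, psi_yy) = diag(-4(3x^2 + 12x + 11), 24(3y^2 - 4y - 1)).
At (-2, 2): H = diag(4, 72).
Both eigenvalues are positive, so H is positive definite: a local minimum.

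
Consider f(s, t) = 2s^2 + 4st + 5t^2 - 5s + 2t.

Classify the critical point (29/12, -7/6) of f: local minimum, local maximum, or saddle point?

The Hessian of f is constant: H = [[4, 4], [4, 10]].
det(H) = 4·10 − 4² = 24.
det(H) > 0 and tr(H) = 14 > 0, so H is positive definite and the point is a local minimum.

local minimum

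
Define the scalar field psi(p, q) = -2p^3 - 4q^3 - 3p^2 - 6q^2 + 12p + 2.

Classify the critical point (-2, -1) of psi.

local minimum

The mixed partial ∂²psi/∂p∂q is 0, so the Hessian at any point is diag(psi_pp, psi_qq) = diag(-6(2p + 1), -12(2q + 1)).
At (-2, -1): H = diag(18, 12).
Both eigenvalues are positive, so H is positive definite: a local minimum.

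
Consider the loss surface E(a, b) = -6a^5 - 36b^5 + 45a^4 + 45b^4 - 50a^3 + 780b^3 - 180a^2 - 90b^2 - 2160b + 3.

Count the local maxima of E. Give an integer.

E separates as a function of a plus a function of b, so ∇E=0 decouples.
∂E/∂a = -30a(a - 4)(a - 3)(a + 1) = 0 at a ∈ {-1, 0, 3, 4}; ∂E/∂b = -180(b - 4)(b - 1)(b + 1)(b + 3) = 0 at b ∈ {-3, -1, 1, 4}.
The Hessian is diagonal: diag(E_aa, E_bb). Second derivatives: E_aa(-1)=600, E_aa(0)=-360, E_aa(3)=360, E_aa(4)=-600; E_bb(-3)=10080, E_bb(-1)=-3600, E_bb(1)=4320, E_bb(4)=-18900.
Local maxima occur where both diagonal entries negative: (0, -1), (0, 4), (4, -1), (4, 4). Count: 4.

4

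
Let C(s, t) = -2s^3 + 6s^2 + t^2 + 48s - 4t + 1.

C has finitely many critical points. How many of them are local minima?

C separates as a function of s plus a function of t, so ∇C=0 decouples.
∂C/∂s = -6(s - 4)(s + 2) = 0 at s ∈ {-2, 4}; ∂C/∂t = 2(t - 2) = 0 at t ∈ {2}.
The Hessian is diagonal: diag(C_ss, C_tt). Second derivatives: C_ss(-2)=36, C_ss(4)=-36; C_tt(2)=2.
Local minima occur where both diagonal entries positive: (-2, 2). Count: 1.

1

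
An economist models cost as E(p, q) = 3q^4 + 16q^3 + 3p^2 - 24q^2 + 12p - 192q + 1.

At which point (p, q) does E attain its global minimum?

(-2, 2)

E(p,q) separates as A(p) + B(q) + 1, so its minimum is min A + min B + 1.
A'(p) = 6p + 12 vanishes at p ∈ {-2}; B'(q) = 12(q - 2)(q + 2)(q + 4) vanishes at q ∈ {-4, -2, 2}.
Local minima of A (where A''>0): A(-2)=-12. Local minima of B: B(-4)=128, B(2)=-304.
So the global minimum of E is A(-2) + B(2) + 1 = -12 − 304 + 1 = -315, attained at (-2, 2).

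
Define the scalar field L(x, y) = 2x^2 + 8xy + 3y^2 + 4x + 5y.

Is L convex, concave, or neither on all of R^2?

neither

L is quadratic, so its Hessian is the constant matrix H = [[4, 8], [8, 6]].
det(H) = -40, tr(H) = 10.
det(H) < 0, so H is indefinite: neither convex nor concave.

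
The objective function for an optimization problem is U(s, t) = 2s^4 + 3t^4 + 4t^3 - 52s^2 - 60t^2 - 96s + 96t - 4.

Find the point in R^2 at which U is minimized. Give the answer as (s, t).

U(s,t) separates as P(s) + Q(t) − 4, so its minimum is min P + min Q − 4.
P'(s) = 8(s - 4)(s + 1)(s + 3) vanishes at s ∈ {-3, -1, 4}; Q'(t) = 12(t - 2)(t - 1)(t + 4) vanishes at t ∈ {-4, 1, 2}.
Local minima of P (where P''>0): P(-3)=-18, P(4)=-704. Local minima of Q: Q(-4)=-832, Q(2)=32.
So the global minimum of U is P(4) + Q(-4) − 4 = -704 − 832 − 4 = -1540, attained at (4, -4).

(4, -4)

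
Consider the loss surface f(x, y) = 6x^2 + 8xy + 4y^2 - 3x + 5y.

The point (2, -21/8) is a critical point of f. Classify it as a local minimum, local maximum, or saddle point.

local minimum

The Hessian of f is constant: H = [[12, 8], [8, 8]].
det(H) = 12·8 − 8² = 32.
det(H) > 0 and tr(H) = 20 > 0, so H is positive definite and the point is a local minimum.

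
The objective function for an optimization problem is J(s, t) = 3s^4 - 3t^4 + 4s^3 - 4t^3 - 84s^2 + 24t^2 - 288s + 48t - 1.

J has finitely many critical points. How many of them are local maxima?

2

J separates as a function of s plus a function of t, so ∇J=0 decouples.
∂J/∂s = 12(s - 4)(s + 2)(s + 3) = 0 at s ∈ {-3, -2, 4}; ∂J/∂t = -12(t - 2)(t + 1)(t + 2) = 0 at t ∈ {-2, -1, 2}.
The Hessian is diagonal: diag(J_ss, J_tt). Second derivatives: J_ss(-3)=84, J_ss(-2)=-72, J_ss(4)=504; J_tt(-2)=-48, J_tt(-1)=36, J_tt(2)=-144.
Local maxima occur where both diagonal entries negative: (-2, -2), (-2, 2). Count: 2.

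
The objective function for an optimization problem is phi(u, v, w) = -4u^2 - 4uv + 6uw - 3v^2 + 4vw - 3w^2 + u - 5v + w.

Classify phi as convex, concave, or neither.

concave

phi is quadratic, so its Hessian is the constant matrix H = [[-8, -4, 6], [-4, -6, 4], [6, 4, -6]].
Leading principal minors: -8, 32, -40.
Signs alternate −, +, − ⇒ H ≺ 0 ⇒ concave.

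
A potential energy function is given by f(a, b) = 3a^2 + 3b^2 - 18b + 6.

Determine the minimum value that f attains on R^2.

-21

f(a,b) separates as P(a) + Q(b) + 6, so its minimum is min P + min Q + 6.
P'(a) = 6a vanishes at a ∈ {0}; Q'(b) = 6b - 18 vanishes at b ∈ {3}.
Local minima of P (where P''>0): P(0)=0. Local minima of Q: Q(3)=-27.
So the global minimum of f is P(0) + Q(3) + 6 = 0 − 27 + 6 = -21, attained at (0, 3).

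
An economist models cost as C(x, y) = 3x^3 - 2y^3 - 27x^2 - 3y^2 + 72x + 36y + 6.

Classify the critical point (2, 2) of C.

The mixed partial ∂²C/∂x∂y is 0, so the Hessian at any point is diag(C_xx, C_yy) = diag(18(x - 3), -6(2y + 1)).
At (2, 2): H = diag(-18, -30).
Both eigenvalues are negative, so H is negative definite: a local maximum.

local maximum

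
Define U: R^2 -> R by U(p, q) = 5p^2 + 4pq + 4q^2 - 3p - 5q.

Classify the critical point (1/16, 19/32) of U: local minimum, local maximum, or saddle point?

The Hessian of U is constant: H = [[10, 4], [4, 8]].
det(H) = 10·8 − 4² = 64.
det(H) > 0 and tr(H) = 18 > 0, so H is positive definite and the point is a local minimum.

local minimum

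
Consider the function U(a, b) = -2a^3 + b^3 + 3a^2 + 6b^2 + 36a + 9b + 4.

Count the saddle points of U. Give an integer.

2

U separates as a function of a plus a function of b, so ∇U=0 decouples.
∂U/∂a = -6(a - 3)(a + 2) = 0 at a ∈ {-2, 3}; ∂U/∂b = 3(b + 1)(b + 3) = 0 at b ∈ {-3, -1}.
The Hessian is diagonal: diag(U_aa, U_bb). Second derivatives: U_aa(-2)=30, U_aa(3)=-30; U_bb(-3)=-6, U_bb(-1)=6.
Saddle points occur where the two diagonal entries have opposite signs: (-2, -3), (3, -1). Count: 2.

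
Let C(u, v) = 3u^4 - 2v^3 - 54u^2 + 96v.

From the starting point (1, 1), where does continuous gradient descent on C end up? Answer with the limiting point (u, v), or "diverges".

C is separable, so gradient descent decouples: u follows -∂C/∂u, v follows -∂C/∂v.
∂C/∂u = 12u(u - 3)(u + 3); at u=1 this is -96, so u increases.
∂C/∂v = -6(v - 4)(v + 4); at v=1 this is 90, so v decreases.
u converges to its nearest critical value 3 (a local min of the u-part); v converges to -4. The iterate converges to (3, -4).

(3, -4)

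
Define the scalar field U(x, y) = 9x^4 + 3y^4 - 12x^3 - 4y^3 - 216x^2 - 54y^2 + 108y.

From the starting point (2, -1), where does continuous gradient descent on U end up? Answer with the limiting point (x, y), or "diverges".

(4, -3)

U is separable, so gradient descent decouples: x follows -∂U/∂x, y follows -∂U/∂y.
∂U/∂x = 36x(x - 4)(x + 3); at x=2 this is -720, so x increases.
∂U/∂y = 12(y - 3)(y - 1)(y + 3); at y=-1 this is 192, so y decreases.
x converges to its nearest critical value 4 (a local min of the x-part); y converges to -3. The iterate converges to (4, -3).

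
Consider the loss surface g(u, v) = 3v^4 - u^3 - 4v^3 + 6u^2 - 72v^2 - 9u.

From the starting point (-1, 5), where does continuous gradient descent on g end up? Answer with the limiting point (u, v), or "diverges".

(1, 4)

g is separable, so gradient descent decouples: u follows -∂g/∂u, v follows -∂g/∂v.
∂g/∂u = -3(u - 3)(u - 1); at u=-1 this is -24, so u increases.
∂g/∂v = 12v(v - 4)(v + 3); at v=5 this is 480, so v decreases.
u converges to its nearest critical value 1 (a local min of the u-part); v converges to 4. The iterate converges to (1, 4).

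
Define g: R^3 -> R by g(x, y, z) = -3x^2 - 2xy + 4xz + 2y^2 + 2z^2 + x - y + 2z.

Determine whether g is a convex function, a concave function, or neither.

g is quadratic, so its Hessian is the constant matrix H = [[-6, -2, 4], [-2, 4, 0], [4, 0, 4]].
Leading principal minors: -6, -28, -176.
Neither pattern holds ⇒ H is indefinite ⇒ neither convex nor concave.

neither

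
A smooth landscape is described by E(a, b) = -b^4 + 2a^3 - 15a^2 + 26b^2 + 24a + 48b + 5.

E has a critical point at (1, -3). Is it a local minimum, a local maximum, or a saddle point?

local maximum

The mixed partial ∂²E/∂a∂b is 0, so the Hessian at any point is diag(E_aa, E_bb) = diag(6(2a - 5), 4(-3b^2 + 13)).
At (1, -3): H = diag(-18, -56).
Both eigenvalues are negative, so H is negative definite: a local maximum.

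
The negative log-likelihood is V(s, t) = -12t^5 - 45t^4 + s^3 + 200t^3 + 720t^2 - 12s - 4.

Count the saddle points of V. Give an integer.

4

V separates as a function of s plus a function of t, so ∇V=0 decouples.
∂V/∂s = 3(s - 2)(s + 2) = 0 at s ∈ {-2, 2}; ∂V/∂t = -60t(t - 3)(t + 2)(t + 4) = 0 at t ∈ {-4, -2, 0, 3}.
The Hessian is diagonal: diag(V_ss, V_tt). Second derivatives: V_ss(-2)=-12, V_ss(2)=12; V_tt(-4)=3360, V_tt(-2)=-1200, V_tt(0)=1440, V_tt(3)=-6300.
Saddle points occur where the two diagonal entries have opposite signs: (-2, -4), (-2, 0), (2, -2), (2, 3). Count: 4.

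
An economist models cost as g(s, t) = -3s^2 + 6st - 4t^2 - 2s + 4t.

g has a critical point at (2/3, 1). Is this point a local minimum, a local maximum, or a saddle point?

local maximum

The Hessian of g is constant: H = [[-6, 6], [6, -8]].
det(H) = (-6)·(-8) − 6² = 12.
det(H) > 0 and tr(H) = -14 < 0, so H is negative definite and the point is a local maximum.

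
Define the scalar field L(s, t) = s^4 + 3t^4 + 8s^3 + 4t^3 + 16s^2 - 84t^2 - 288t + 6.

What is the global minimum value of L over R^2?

-1466

L(s,t) separates as P(s) + Q(t) + 6, so its minimum is min P + min Q + 6.
P'(s) = 4s(s + 2)(s + 4) vanishes at s ∈ {-4, -2, 0}; Q'(t) = 12(t - 4)(t + 2)(t + 3) vanishes at t ∈ {-3, -2, 4}.
Local minima of P (where P''>0): P(-4)=0, P(0)=0. Local minima of Q: Q(-3)=243, Q(4)=-1472.
So the global minimum of L is P(-4) + Q(4) + 6 = 0 − 1472 + 6 = -1466, attained at (-4, 4).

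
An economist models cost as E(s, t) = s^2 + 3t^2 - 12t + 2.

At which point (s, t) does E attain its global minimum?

(0, 2)

E(s,t) separates as P(s) + Q(t) + 2, so its minimum is min P + min Q + 2.
P'(s) = 2s vanishes at s ∈ {0}; Q'(t) = 6(t - 2) vanishes at t ∈ {2}.
Local minima of P (where P''>0): P(0)=0. Local minima of Q: Q(2)=-12.
So the global minimum of E is P(0) + Q(2) + 2 = 0 − 12 + 2 = -10, attained at (0, 2).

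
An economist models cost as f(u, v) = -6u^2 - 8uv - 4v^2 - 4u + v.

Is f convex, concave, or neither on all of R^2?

f is quadratic, so its Hessian is the constant matrix H = [[-12, -8], [-8, -8]].
det(H) = 32, tr(H) = -20.
det(H) > 0 and tr(H) < 0, so H is negative definite everywhere: concave.

concave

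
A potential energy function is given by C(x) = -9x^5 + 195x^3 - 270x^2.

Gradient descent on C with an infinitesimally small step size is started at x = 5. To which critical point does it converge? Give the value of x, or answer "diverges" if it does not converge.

diverges

C'(x) = -45x(x - 3)(x - 1)(x + 4), so C'(5) = -16200.
Gradient descent moves in the -C' direction, i.e. x is increasing.
There is no critical point above x=5, and C' keeps the same sign, so the iterate runs off to +∞.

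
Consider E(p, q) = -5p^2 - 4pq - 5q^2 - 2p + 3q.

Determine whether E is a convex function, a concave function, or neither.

concave

E is quadratic, so its Hessian is the constant matrix H = [[-10, -4], [-4, -10]].
det(H) = 84, tr(H) = -20.
det(H) > 0 and tr(H) < 0, so H is negative definite everywhere: concave.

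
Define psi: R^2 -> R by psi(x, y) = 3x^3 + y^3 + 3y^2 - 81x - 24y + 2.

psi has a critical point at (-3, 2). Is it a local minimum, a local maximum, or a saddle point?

The mixed partial ∂²psi/∂x∂y is 0, so the Hessian at any point is diag(psi_xx, psi_yy) = diag(18x, 6(y + 1)).
At (-3, 2): H = diag(-54, 18).
The eigenvalues have opposite signs, so H is indefinite: a saddle point.

saddle point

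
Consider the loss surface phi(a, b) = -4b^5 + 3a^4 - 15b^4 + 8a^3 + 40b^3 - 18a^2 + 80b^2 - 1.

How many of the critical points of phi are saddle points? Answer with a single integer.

6

phi separates as a function of a plus a function of b, so ∇phi=0 decouples.
∂phi/∂a = 12a(a - 1)(a + 3) = 0 at a ∈ {-3, 0, 1}; ∂phi/∂b = -20b(b - 2)(b + 1)(b + 4) = 0 at b ∈ {-4, -1, 0, 2}.
The Hessian is diagonal: diag(phi_aa, phi_bb). Second derivatives: phi_aa(-3)=144, phi_aa(0)=-36, phi_aa(1)=48; phi_bb(-4)=1440, phi_bb(-1)=-180, phi_bb(0)=160, phi_bb(2)=-720.
Saddle points occur where the two diagonal entries have opposite signs: (-3, -1), (-3, 2), (0, -4), (0, 0), (1, -1), (1, 2). Count: 6.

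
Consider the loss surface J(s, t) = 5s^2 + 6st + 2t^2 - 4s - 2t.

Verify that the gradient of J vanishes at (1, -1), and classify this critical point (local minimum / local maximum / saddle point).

∇J = (10s + 6t - 4, 6s + 4t - 2); substituting (1, -1) gives ∇J = (0, 0), so (1, -1) is indeed a critical point.
The Hessian of J is constant: H = [[10, 6], [6, 4]].
det(H) = 10·4 − 6² = 4.
det(H) > 0 and tr(H) = 14 > 0, so H is positive definite and the point is a local minimum.

local minimum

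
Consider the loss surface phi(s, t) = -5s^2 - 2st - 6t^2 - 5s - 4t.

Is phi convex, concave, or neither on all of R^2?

phi is quadratic, so its Hessian is the constant matrix H = [[-10, -2], [-2, -12]].
det(H) = 116, tr(H) = -22.
det(H) > 0 and tr(H) < 0, so H is negative definite everywhere: concave.

concave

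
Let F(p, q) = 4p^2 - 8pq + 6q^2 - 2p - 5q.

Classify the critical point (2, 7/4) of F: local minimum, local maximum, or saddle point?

local minimum

The Hessian of F is constant: H = [[8, -8], [-8, 12]].
det(H) = 8·12 − (-8)² = 32.
det(H) > 0 and tr(H) = 20 > 0, so H is positive definite and the point is a local minimum.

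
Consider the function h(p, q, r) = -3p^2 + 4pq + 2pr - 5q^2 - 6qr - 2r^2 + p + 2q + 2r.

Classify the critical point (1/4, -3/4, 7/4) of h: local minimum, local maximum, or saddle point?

local maximum

The Hessian is constant: H = [[-6, 4, 2], [4, -10, -6], [2, -6, -4]].
Leading principal minors: Δ₁ = -6, Δ₂ = 44, Δ₃ = -16.
The minors alternate sign starting negative (−, +, −), so H is negative definite: a local maximum.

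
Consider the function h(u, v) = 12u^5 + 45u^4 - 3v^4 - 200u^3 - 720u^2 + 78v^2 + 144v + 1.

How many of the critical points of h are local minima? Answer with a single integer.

h separates as a function of u plus a function of v, so ∇h=0 decouples.
∂h/∂u = 60u(u - 3)(u + 2)(u + 4) = 0 at u ∈ {-4, -2, 0, 3}; ∂h/∂v = -12(v - 4)(v + 1)(v + 3) = 0 at v ∈ {-3, -1, 4}.
The Hessian is diagonal: diag(h_uu, h_vv). Second derivatives: h_uu(-4)=-3360, h_uu(-2)=1200, h_uu(0)=-1440, h_uu(3)=6300; h_vv(-3)=-168, h_vv(-1)=120, h_vv(4)=-420.
Local minima occur where both diagonal entries positive: (-2, -1), (3, -1). Count: 2.

2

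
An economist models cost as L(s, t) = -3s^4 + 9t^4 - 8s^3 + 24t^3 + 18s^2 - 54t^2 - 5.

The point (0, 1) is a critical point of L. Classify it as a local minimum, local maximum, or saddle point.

The mixed partial ∂²L/∂s∂t is 0, so the Hessian at any point is diag(L_ss, L_tt) = diag(12(-3s^2 - 4s + 3), 36(3t^2 + 4t - 3)).
At (0, 1): H = diag(36, 144).
Both eigenvalues are positive, so H is positive definite: a local minimum.

local minimum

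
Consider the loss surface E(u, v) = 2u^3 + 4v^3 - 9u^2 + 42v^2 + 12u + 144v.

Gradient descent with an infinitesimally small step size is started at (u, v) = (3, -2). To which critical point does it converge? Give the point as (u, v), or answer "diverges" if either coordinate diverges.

E is separable, so gradient descent decouples: u follows -∂E/∂u, v follows -∂E/∂v.
∂E/∂u = 6(u - 2)(u - 1); at u=3 this is 12, so u decreases.
∂E/∂v = 12(v + 3)(v + 4); at v=-2 this is 24, so v decreases.
u converges to its nearest critical value 2 (a local min of the u-part); v converges to -3. The iterate converges to (2, -3).

(2, -3)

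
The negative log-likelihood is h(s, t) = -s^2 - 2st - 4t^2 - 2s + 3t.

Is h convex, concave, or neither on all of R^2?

concave

h is quadratic, so its Hessian is the constant matrix H = [[-2, -2], [-2, -8]].
det(H) = 12, tr(H) = -10.
det(H) > 0 and tr(H) < 0, so H is negative definite everywhere: concave.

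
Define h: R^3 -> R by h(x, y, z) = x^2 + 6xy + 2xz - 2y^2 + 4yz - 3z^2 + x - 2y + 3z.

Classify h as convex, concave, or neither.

h is quadratic, so its Hessian is the constant matrix H = [[2, 6, 2], [6, -4, 4], [2, 4, -6]].
Leading principal minors: 2, -44, 344.
Neither pattern holds ⇒ H is indefinite ⇒ neither convex nor concave.

neither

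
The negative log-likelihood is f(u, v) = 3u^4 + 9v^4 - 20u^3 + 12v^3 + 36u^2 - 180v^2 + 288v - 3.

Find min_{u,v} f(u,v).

f(u,v) separates as P(u) + Q(v) − 3, so its minimum is min P + min Q − 3.
P'(u) = 12u(u - 3)(u - 2) vanishes at u ∈ {0, 2, 3}; Q'(v) = 36(v - 2)(v - 1)(v + 4) vanishes at v ∈ {-4, 1, 2}.
Local minima of P (where P''>0): P(0)=0, P(3)=27. Local minima of Q: Q(-4)=-2496, Q(2)=96.
So the global minimum of f is P(0) + Q(-4) − 3 = 0 − 2496 − 3 = -2499, attained at (0, -4).

-2499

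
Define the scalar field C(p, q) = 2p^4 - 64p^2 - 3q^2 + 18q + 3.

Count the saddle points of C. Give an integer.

C separates as a function of p plus a function of q, so ∇C=0 decouples.
∂C/∂p = 8p(p - 4)(p + 4) = 0 at p ∈ {-4, 0, 4}; ∂C/∂q = -6(q - 3) = 0 at q ∈ {3}.
The Hessian is diagonal: diag(C_pp, C_qq). Second derivatives: C_pp(-4)=256, C_pp(0)=-128, C_pp(4)=256; C_qq(3)=-6.
Saddle points occur where the two diagonal entries have opposite signs: (-4, 3), (4, 3). Count: 2.

2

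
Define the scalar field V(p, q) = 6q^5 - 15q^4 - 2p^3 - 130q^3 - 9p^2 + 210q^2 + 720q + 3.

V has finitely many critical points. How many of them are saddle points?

V separates as a function of p plus a function of q, so ∇V=0 decouples.
∂V/∂p = -6p(p + 3) = 0 at p ∈ {-3, 0}; ∂V/∂q = 30(q - 4)(q - 2)(q + 1)(q + 3) = 0 at q ∈ {-3, -1, 2, 4}.
The Hessian is diagonal: diag(V_pp, V_qq). Second derivatives: V_pp(-3)=18, V_pp(0)=-18; V_qq(-3)=-2100, V_qq(-1)=900, V_qq(2)=-900, V_qq(4)=2100.
Saddle points occur where the two diagonal entries have opposite signs: (-3, -3), (-3, 2), (0, -1), (0, 4). Count: 4.

4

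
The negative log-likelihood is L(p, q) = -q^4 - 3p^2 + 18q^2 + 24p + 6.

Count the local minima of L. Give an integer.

0

L separates as a function of p plus a function of q, so ∇L=0 decouples.
∂L/∂p = -6(p - 4) = 0 at p ∈ {4}; ∂L/∂q = -4q(q - 3)(q + 3) = 0 at q ∈ {-3, 0, 3}.
The Hessian is diagonal: diag(L_pp, L_qq). Second derivatives: L_pp(4)=-6; L_qq(-3)=-72, L_qq(0)=36, L_qq(3)=-72.
Local minima occur where both diagonal entries positive: none. Count: 0.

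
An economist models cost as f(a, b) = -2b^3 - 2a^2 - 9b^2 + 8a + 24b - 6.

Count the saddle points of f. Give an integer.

1

f separates as a function of a plus a function of b, so ∇f=0 decouples.
∂f/∂a = -4(a - 2) = 0 at a ∈ {2}; ∂f/∂b = -6(b - 1)(b + 4) = 0 at b ∈ {-4, 1}.
The Hessian is diagonal: diag(f_aa, f_bb). Second derivatives: f_aa(2)=-4; f_bb(-4)=30, f_bb(1)=-30.
Saddle points occur where the two diagonal entries have opposite signs: (2, -4). Count: 1.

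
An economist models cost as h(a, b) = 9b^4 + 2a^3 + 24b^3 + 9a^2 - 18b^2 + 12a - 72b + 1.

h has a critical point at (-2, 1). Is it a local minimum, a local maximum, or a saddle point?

saddle point

The mixed partial ∂²h/∂a∂b is 0, so the Hessian at any point is diag(h_aa, h_bb) = diag(6(2a + 3), 36(3b^2 + 4b - 1)).
At (-2, 1): H = diag(-6, 216).
The eigenvalues have opposite signs, so H is indefinite: a saddle point.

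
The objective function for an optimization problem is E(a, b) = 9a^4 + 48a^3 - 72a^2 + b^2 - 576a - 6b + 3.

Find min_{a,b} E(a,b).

-918

E(a,b) separates as P(a) + Q(b) + 3, so its minimum is min P + min Q + 3.
P'(a) = 36(a - 2)(a + 2)(a + 4) vanishes at a ∈ {-4, -2, 2}; Q'(b) = 2b - 6 vanishes at b ∈ {3}.
Local minima of P (where P''>0): P(-4)=384, P(2)=-912. Local minima of Q: Q(3)=-9.
So the global minimum of E is P(2) + Q(3) + 3 = -912 − 9 + 3 = -918, attained at (2, 3).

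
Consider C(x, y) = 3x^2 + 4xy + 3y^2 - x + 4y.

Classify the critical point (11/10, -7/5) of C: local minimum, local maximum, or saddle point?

local minimum

The Hessian of C is constant: H = [[6, 4], [4, 6]].
det(H) = 6·6 − 4² = 20.
det(H) > 0 and tr(H) = 12 > 0, so H is positive definite and the point is a local minimum.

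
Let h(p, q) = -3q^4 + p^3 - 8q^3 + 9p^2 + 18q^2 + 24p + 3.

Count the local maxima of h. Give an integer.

h separates as a function of p plus a function of q, so ∇h=0 decouples.
∂h/∂p = 3(p + 2)(p + 4) = 0 at p ∈ {-4, -2}; ∂h/∂q = -12q(q - 1)(q + 3) = 0 at q ∈ {-3, 0, 1}.
The Hessian is diagonal: diag(h_pp, h_qq). Second derivatives: h_pp(-4)=-6, h_pp(-2)=6; h_qq(-3)=-144, h_qq(0)=36, h_qq(1)=-48.
Local maxima occur where both diagonal entries negative: (-4, -3), (-4, 1). Count: 2.

2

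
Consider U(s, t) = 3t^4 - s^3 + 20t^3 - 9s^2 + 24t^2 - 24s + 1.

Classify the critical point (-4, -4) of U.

The mixed partial ∂²U/∂s∂t is 0, so the Hessian at any point is diag(U_ss, U_tt) = diag(-6(s + 3), 12(3t^2 + 10t + 4)).
At (-4, -4): H = diag(6, 144).
Both eigenvalues are positive, so H is positive definite: a local minimum.

local minimum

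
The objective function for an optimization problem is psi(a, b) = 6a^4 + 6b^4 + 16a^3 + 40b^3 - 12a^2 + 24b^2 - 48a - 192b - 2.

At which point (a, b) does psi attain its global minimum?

psi(a,b) separates as P(a) + Q(b) − 2, so its minimum is min P + min Q − 2.
P'(a) = 24(a - 1)(a + 1)(a + 2) vanishes at a ∈ {-2, -1, 1}; Q'(b) = 24(b - 1)(b + 2)(b + 4) vanishes at b ∈ {-4, -2, 1}.
Local minima of P (where P''>0): P(-2)=16, P(1)=-38. Local minima of Q: Q(-4)=128, Q(1)=-122.
So the global minimum of psi is P(1) + Q(1) − 2 = -38 − 122 − 2 = -162, attained at (1, 1).

(1, 1)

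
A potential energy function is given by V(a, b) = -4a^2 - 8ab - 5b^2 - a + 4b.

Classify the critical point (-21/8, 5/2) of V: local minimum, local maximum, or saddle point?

The Hessian of V is constant: H = [[-8, -8], [-8, -10]].
det(H) = (-8)·(-10) − (-8)² = 16.
det(H) > 0 and tr(H) = -18 < 0, so H is negative definite and the point is a local maximum.

local maximum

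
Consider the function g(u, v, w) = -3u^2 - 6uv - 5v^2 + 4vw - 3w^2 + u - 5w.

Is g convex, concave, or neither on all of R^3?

concave

g is quadratic, so its Hessian is the constant matrix H = [[-6, -6, 0], [-6, -10, 4], [0, 4, -6]].
Leading principal minors: -6, 24, -48.
Signs alternate −, +, − ⇒ H ≺ 0 ⇒ concave.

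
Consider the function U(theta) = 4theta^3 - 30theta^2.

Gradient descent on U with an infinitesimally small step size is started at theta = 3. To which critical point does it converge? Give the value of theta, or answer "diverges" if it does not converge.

5

U'(theta) = 12theta(theta - 5), so U'(3) = -72.
Gradient descent moves in the -U' direction, i.e. theta is increasing.
The nearest critical point in that direction is theta = 5, where U'' = 60 > 0 (a local minimum). The iterate converges there.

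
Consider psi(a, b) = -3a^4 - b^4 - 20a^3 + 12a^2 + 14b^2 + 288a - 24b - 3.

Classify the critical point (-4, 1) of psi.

saddle point

The mixed partial ∂²psi/∂a∂b is 0, so the Hessian at any point is diag(psi_aa, psi_bb) = diag(12(-3a^2 - 10a + 2), 4(-3b^2 + 7)).
At (-4, 1): H = diag(-72, 16).
The eigenvalues have opposite signs, so H is indefinite: a saddle point.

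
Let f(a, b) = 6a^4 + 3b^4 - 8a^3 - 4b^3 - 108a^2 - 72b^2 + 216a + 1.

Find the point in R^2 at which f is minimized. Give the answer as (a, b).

(-3, 4)

f(a,b) separates as P(a) + Q(b) + 1, so its minimum is min P + min Q + 1.
P'(a) = 24(a - 3)(a - 1)(a + 3) vanishes at a ∈ {-3, 1, 3}; Q'(b) = 12b(b - 4)(b + 3) vanishes at b ∈ {-3, 0, 4}.
Local minima of P (where P''>0): P(-3)=-918, P(3)=-54. Local minima of Q: Q(-3)=-297, Q(4)=-640.
So the global minimum of f is P(-3) + Q(4) + 1 = -918 − 640 + 1 = -1557, attained at (-3, 4).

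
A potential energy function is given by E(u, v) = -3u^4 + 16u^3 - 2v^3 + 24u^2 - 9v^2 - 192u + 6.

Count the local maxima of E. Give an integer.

E separates as a function of u plus a function of v, so ∇E=0 decouples.
∂E/∂u = -12(u - 4)(u - 2)(u + 2) = 0 at u ∈ {-2, 2, 4}; ∂E/∂v = -6v(v + 3) = 0 at v ∈ {-3, 0}.
The Hessian is diagonal: diag(E_uu, E_vv). Second derivatives: E_uu(-2)=-288, E_uu(2)=96, E_uu(4)=-144; E_vv(-3)=18, E_vv(0)=-18.
Local maxima occur where both diagonal entries negative: (-2, 0), (4, 0). Count: 2.

2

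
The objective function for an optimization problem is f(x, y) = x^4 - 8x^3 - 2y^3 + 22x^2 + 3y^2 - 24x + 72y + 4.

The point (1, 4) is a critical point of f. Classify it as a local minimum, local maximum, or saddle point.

saddle point

The mixed partial ∂²f/∂x∂y is 0, so the Hessian at any point is diag(f_xx, f_yy) = diag(4(3x^2 - 12x + 11), 6(-2y + 1)).
At (1, 4): H = diag(8, -42).
The eigenvalues have opposite signs, so H is indefinite: a saddle point.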